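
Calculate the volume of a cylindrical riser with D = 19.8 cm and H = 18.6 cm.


Formula: V = pi * (D/2)^2 * H  (cylinder volume)
Radius = D/2 = 19.8/2 = 9.9 cm
V = pi * 9.9^2 * 18.6 = 5727.0794 cm^3

Final answer: 5727.0794 cm^3


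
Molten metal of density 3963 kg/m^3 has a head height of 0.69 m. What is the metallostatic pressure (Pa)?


Formula: P = rho * g * h
rho * g = 3963 * 9.81 = 38877.03 N/m^3
P = 38877.03 * 0.69 = 26825.1507 Pa

Final answer: 26825.1507 Pa


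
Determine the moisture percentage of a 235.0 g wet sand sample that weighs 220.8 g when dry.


Formula: MC = (W_wet - W_dry) / W_wet * 100
Water mass = 235.0 - 220.8 = 14.2 g
MC = 14.2 / 235.0 * 100 = 6.0426%

Answer: 6.0426%


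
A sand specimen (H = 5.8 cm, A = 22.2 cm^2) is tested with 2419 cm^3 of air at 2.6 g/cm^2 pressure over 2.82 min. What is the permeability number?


Formula: Permeability Number P = (V * H) / (p * A * t)
Numerator: V * H = 2419 * 5.8 = 14030.2
Denominator: p * A * t = 2.6 * 22.2 * 2.82 = 162.7704
P = 14030.2 / 162.7704 = 86.1963

Answer: 86.1963


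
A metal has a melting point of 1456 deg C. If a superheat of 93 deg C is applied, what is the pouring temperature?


Formula: T_pour = T_melt + Superheat
T_pour = 1456 + 93 = 1549 deg C

Answer: 1549 deg C


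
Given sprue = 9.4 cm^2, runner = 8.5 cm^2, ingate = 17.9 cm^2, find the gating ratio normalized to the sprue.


Sprue:Runner:Ingate = 1 : 8.5/9.4 : 17.9/9.4 = 1:0.90:1.90

Final answer: 1:0.90:1.90


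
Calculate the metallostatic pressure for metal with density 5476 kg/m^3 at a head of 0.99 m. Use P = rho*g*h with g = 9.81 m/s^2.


Formula: P = rho * g * h
rho * g = 5476 * 9.81 = 53719.56 N/m^3
P = 53719.56 * 0.99 = 53182.3644 Pa

Final answer: 53182.3644 Pa


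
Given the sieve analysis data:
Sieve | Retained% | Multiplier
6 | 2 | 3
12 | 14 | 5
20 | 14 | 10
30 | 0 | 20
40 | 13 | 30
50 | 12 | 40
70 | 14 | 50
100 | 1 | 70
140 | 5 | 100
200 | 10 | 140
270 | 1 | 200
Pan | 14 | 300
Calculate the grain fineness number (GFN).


Formula: GFN = sum(pct * multiplier) / sum(pct)
sum(pct * multiplier) = 8156
sum(pct) = 100
GFN = 8156 / 100 = 81.56


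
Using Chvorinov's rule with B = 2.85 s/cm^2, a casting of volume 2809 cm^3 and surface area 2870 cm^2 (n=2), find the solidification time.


Formula: t_s = B * (V/A)^n  (Chvorinov's rule, n=2)
Modulus M = V/A = 2809/2870 = 0.978746 cm
M^2 = 0.978746^2 = 0.957944 cm^2
t_s = 2.85 * 0.957944 = 2.7301 s

2.7301 s


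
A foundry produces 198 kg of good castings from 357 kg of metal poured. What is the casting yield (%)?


Formula: Casting Yield = (W_good / W_total) * 100
Yield = (198 kg / 357 kg) * 100 = 55.4622%

Final answer: 55.4622%


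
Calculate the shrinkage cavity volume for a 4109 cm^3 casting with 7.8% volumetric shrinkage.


Formula: V_shrink = V_casting * shrinkage_pct / 100
V_shrink = 4109 cm^3 * 7.8 / 100 = 320.5020 cm^3


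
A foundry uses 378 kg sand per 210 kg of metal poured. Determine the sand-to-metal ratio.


Formula: Sand-to-Metal Ratio = W_sand / W_metal
Ratio = 378 kg / 210 kg = 1.8000

Final answer: 1.8000


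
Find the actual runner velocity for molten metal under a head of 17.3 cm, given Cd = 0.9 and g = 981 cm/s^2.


Formula: v = Cd * sqrt(2 * g * h)  (Torricelli with discharge coefficient)
2*g*h = 2 * 981 * 17.3 = 33942.6 cm^2/s^2
sqrt(33942.6) = 184.23518 cm/s
v = 0.9 * 184.23518 = 165.8117 cm/s

Answer: 165.8117 cm/s


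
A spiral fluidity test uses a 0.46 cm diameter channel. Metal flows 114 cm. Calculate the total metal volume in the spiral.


Formula: V = pi * (d/2)^2 * L  (cylinder volume)
Radius = 0.46/2 = 0.23 cm
V = pi * 0.23^2 * 114 = 18.9457 cm^3

Answer: 18.9457 cm^3


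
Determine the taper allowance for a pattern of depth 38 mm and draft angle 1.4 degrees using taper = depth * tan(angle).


Formula: taper = depth * tan(draft_angle)
tan(1.4 deg) = 0.0244395
taper = 38 mm * 0.0244395 = 0.9287 mm


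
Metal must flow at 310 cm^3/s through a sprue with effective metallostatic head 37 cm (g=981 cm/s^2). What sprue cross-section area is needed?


Formula: v = sqrt(2*g*h), A = Q/v
Velocity: v = sqrt(2 * 981 * 37) = sqrt(72594) = 269.4327 cm/s
Sprue area: A = Q / v = 310 / 269.4327 = 1.1506 cm^2

1.1506 cm^2


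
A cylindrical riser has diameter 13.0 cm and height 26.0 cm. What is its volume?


Formula: V = pi * (D/2)^2 * H  (cylinder volume)
Radius = D/2 = 13.0/2 = 6.5 cm
V = pi * 6.5^2 * 26.0 = 3451.0395 cm^3


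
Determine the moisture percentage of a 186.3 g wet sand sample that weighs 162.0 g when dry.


Formula: MC = (W_wet - W_dry) / W_wet * 100
Water mass = 186.3 - 162.0 = 24.3 g
MC = 24.3 / 186.3 * 100 = 13.0435%

13.0435%


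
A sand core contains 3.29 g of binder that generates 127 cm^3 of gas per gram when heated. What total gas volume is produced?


Formula: V_gas = W_binder * gas_evolution_rate
V = 3.29 g * 127 cm^3/g = 417.8300 cm^3

Answer: 417.8300 cm^3


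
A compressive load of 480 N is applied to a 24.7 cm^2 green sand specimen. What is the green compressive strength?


Formula: Compressive Strength = Force / Area
Strength = 480 N / 24.7 cm^2 = 19.4332 N/cm^2


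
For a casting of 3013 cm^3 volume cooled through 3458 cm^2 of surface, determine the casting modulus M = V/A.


Formula: Casting Modulus M = V / A
M = 3013 cm^3 / 3458 cm^2 = 0.8713 cm


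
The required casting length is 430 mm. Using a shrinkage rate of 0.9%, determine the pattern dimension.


Formula: L_pattern = L_casting * (1 + shrinkage_rate/100)
Shrinkage factor = 1 + 0.9/100 = 1.009
L_pattern = 430 mm * 1.009 = 433.8700 mm


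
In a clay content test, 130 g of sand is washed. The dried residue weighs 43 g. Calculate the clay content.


Formula: Clay% = (W_total - W_washed) / W_total * 100
Clay mass = 130 - 43 = 87 g
Clay% = 87 / 130 * 100 = 66.9231%

Answer: 66.9231%


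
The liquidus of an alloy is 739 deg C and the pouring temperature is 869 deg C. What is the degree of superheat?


Formula: Superheat = T_pour - T_melt
Superheat = 869 - 739 = 130 deg C

Final answer: 130 deg C


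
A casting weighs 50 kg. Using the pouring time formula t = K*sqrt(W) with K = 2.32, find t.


Formula: t = K * sqrt(W)
sqrt(W) = sqrt(50) = 7.07107
t = 2.32 * 7.07107 = 16.4049 s

Answer: 16.4049 s


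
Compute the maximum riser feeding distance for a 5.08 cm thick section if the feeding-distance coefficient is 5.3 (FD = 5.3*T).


Formula: FD = 5.3 * T  (riser feeding-distance rule)
FD = 5.3 * 5.08 cm = 26.9240 cm

26.9240 cm


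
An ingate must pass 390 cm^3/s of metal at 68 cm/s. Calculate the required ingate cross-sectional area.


Formula: A_ingate = Q / v  (continuity equation)
A = 390 cm^3/s / 68 cm/s = 5.7353 cm^2


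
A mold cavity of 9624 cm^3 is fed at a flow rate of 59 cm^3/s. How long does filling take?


Formula: t_fill = V_mold / Q_flow
t = 9624 cm^3 / 59 cm^3/s = 163.1186 s

163.1186 s


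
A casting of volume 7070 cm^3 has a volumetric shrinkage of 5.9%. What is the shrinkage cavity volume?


Formula: V_shrink = V_casting * shrinkage_pct / 100
V_shrink = 7070 cm^3 * 5.9 / 100 = 417.1300 cm^3

Final answer: 417.1300 cm^3


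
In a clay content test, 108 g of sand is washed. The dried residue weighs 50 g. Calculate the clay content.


Formula: Clay% = (W_total - W_washed) / W_total * 100
Clay mass = 108 - 50 = 58 g
Clay% = 58 / 108 * 100 = 53.7037%

Final answer: 53.7037%


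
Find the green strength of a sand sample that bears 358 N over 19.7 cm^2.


Formula: Compressive Strength = Force / Area
Strength = 358 N / 19.7 cm^2 = 18.1726 N/cm^2

Answer: 18.1726 N/cm^2


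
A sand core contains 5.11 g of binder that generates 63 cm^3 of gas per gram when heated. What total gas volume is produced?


Formula: V_gas = W_binder * gas_evolution_rate
V = 5.11 g * 63 cm^3/g = 321.9300 cm^3

Answer: 321.9300 cm^3


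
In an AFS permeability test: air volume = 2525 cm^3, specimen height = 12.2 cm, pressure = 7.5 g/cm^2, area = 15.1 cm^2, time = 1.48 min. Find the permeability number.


Formula: Permeability Number P = (V * H) / (p * A * t)
Numerator: V * H = 2525 * 12.2 = 30805.0
Denominator: p * A * t = 7.5 * 15.1 * 1.48 = 167.61
P = 30805.0 / 167.61 = 183.7898

183.7898


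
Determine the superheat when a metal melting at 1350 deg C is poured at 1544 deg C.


Formula: Superheat = T_pour - T_melt
Superheat = 1544 - 1350 = 194 deg C

Answer: 194 deg C


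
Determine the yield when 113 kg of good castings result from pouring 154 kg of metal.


Formula: Casting Yield = (W_good / W_total) * 100
Yield = (113 kg / 154 kg) * 100 = 73.3766%

73.3766%


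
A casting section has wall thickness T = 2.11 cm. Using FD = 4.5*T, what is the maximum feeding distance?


Formula: FD = 4.5 * T  (riser feeding-distance rule)
FD = 4.5 * 2.11 cm = 9.4950 cm

9.4950 cm


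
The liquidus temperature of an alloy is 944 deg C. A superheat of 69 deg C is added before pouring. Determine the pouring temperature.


Formula: T_pour = T_melt + Superheat
T_pour = 944 + 69 = 1013 deg C

Final answer: 1013 deg C


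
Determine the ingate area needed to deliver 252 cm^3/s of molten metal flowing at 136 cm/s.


Formula: A_ingate = Q / v  (continuity equation)
A = 252 cm^3/s / 136 cm/s = 1.8529 cm^2

Final answer: 1.8529 cm^2


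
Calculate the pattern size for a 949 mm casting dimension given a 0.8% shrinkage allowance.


Formula: L_pattern = L_casting * (1 + shrinkage_rate/100)
Shrinkage factor = 1 + 0.8/100 = 1.008
L_pattern = 949 mm * 1.008 = 956.5920 mm


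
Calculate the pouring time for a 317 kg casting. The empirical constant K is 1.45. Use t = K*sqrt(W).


Formula: t = K * sqrt(W)
sqrt(W) = sqrt(317) = 17.80449
t = 1.45 * 17.80449 = 25.8165 s


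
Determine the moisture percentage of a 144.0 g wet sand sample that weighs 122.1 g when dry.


Formula: MC = (W_wet - W_dry) / W_wet * 100
Water mass = 144.0 - 122.1 = 21.9 g
MC = 21.9 / 144.0 * 100 = 15.2083%

Final answer: 15.2083%


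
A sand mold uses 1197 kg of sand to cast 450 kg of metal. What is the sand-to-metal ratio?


Formula: Sand-to-Metal Ratio = W_sand / W_metal
Ratio = 1197 kg / 450 kg = 2.6600

Answer: 2.6600


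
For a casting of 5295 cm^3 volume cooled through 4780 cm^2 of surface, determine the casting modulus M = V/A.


Formula: Casting Modulus M = V / A
M = 5295 cm^3 / 4780 cm^2 = 1.1077 cm

Answer: 1.1077 cm


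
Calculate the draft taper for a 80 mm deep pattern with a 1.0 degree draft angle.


Formula: taper = depth * tan(draft_angle)
tan(1.0 deg) = 0.0174551
taper = 80 mm * 0.0174551 = 1.3964 mm

Final answer: 1.3964 mm


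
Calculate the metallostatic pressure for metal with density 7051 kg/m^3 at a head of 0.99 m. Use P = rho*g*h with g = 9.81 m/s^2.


Formula: P = rho * g * h
rho * g = 7051 * 9.81 = 69170.31 N/m^3
P = 69170.31 * 0.99 = 68478.6069 Pa


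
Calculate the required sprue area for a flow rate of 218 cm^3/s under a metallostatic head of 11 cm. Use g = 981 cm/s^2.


Formula: v = sqrt(2*g*h), A = Q/v
Velocity: v = sqrt(2 * 981 * 11) = sqrt(21582) = 146.9081 cm/s
Sprue area: A = Q / v = 218 / 146.9081 = 1.4839 cm^2

1.4839 cm^2


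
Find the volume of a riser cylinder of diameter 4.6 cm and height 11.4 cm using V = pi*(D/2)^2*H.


Formula: V = pi * (D/2)^2 * H  (cylinder volume)
Radius = D/2 = 4.6/2 = 2.3 cm
V = pi * 2.3^2 * 11.4 = 189.4569 cm^3

Final answer: 189.4569 cm^3


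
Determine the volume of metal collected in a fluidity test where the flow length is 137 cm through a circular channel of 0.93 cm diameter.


Formula: V = pi * (d/2)^2 * L  (cylinder volume)
Radius = 0.93/2 = 0.465 cm
V = pi * 0.465^2 * 137 = 93.0628 cm^3

93.0628 cm^3


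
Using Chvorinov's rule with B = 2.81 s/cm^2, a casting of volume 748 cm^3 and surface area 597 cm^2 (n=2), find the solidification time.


Formula: t_s = B * (V/A)^n  (Chvorinov's rule, n=2)
Modulus M = V/A = 748/597 = 1.252931 cm
M^2 = 1.252931^2 = 1.569836 cm^2
t_s = 2.81 * 1.569836 = 4.4112 s

4.4112 s


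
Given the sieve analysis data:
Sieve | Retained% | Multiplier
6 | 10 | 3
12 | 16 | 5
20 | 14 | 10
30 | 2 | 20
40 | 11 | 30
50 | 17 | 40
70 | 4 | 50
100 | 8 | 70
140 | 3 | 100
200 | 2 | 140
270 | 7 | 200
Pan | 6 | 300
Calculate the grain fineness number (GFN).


Formula: GFN = sum(pct * multiplier) / sum(pct)
sum(pct * multiplier) = 5840
sum(pct) = 100
GFN = 5840 / 100 = 58.40


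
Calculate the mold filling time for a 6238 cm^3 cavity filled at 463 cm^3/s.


Formula: t_fill = V_mold / Q_flow
t = 6238 cm^3 / 463 cm^3/s = 13.4730 s

13.4730 s


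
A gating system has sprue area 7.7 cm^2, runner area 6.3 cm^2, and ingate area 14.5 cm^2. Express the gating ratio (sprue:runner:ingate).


Sprue:Runner:Ingate = 1 : 6.3/7.7 : 14.5/7.7 = 1:0.82:1.88

Final answer: 1:0.82:1.88


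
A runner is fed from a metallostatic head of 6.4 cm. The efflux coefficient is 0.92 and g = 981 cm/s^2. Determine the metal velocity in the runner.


Formula: v = Cd * sqrt(2 * g * h)  (Torricelli with discharge coefficient)
2*g*h = 2 * 981 * 6.4 = 12556.8 cm^2/s^2
sqrt(12556.8) = 112.05713 cm/s
v = 0.92 * 112.05713 = 103.0926 cm/s

103.0926 cm/s


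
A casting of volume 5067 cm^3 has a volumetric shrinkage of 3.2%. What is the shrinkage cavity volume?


Formula: V_shrink = V_casting * shrinkage_pct / 100
V_shrink = 5067 cm^3 * 3.2 / 100 = 162.1440 cm^3


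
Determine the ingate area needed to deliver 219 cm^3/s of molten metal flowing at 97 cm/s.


Formula: A_ingate = Q / v  (continuity equation)
A = 219 cm^3/s / 97 cm/s = 2.2577 cm^2

2.2577 cm^2


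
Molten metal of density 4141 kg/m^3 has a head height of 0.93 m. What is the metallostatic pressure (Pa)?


Formula: P = rho * g * h
rho * g = 4141 * 9.81 = 40623.21 N/m^3
P = 40623.21 * 0.93 = 37779.5853 Pa

Final answer: 37779.5853 Pa


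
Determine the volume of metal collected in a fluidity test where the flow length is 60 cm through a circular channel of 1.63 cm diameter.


Formula: V = pi * (d/2)^2 * L  (cylinder volume)
Radius = 1.63/2 = 0.815 cm
V = pi * 0.815^2 * 60 = 125.2035 cm^3

125.2035 cm^3


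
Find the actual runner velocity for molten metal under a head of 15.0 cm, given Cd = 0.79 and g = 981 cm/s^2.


Formula: v = Cd * sqrt(2 * g * h)  (Torricelli with discharge coefficient)
2*g*h = 2 * 981 * 15.0 = 29430.0 cm^2/s^2
sqrt(29430.0) = 171.55174 cm/s
v = 0.79 * 171.55174 = 135.5259 cm/s

Answer: 135.5259 cm/s


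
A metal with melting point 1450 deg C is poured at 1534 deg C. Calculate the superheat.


Formula: Superheat = T_pour - T_melt
Superheat = 1534 - 1450 = 84 deg C

Answer: 84 deg C


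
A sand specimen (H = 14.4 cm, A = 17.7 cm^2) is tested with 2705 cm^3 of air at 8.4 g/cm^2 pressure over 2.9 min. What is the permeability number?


Formula: Permeability Number P = (V * H) / (p * A * t)
Numerator: V * H = 2705 * 14.4 = 38952.0
Denominator: p * A * t = 8.4 * 17.7 * 2.9 = 431.172
P = 38952.0 / 431.172 = 90.3398

90.3398


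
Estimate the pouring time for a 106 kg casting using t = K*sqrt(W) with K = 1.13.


Formula: t = K * sqrt(W)
sqrt(W) = sqrt(106) = 10.29563
t = 1.13 * 10.29563 = 11.6341 s


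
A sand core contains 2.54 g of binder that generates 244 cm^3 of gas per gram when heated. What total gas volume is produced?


Formula: V_gas = W_binder * gas_evolution_rate
V = 2.54 g * 244 cm^3/g = 619.7600 cm^3

Final answer: 619.7600 cm^3


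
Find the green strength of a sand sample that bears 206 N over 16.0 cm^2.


Formula: Compressive Strength = Force / Area
Strength = 206 N / 16.0 cm^2 = 12.8750 N/cm^2

Answer: 12.8750 N/cm^2


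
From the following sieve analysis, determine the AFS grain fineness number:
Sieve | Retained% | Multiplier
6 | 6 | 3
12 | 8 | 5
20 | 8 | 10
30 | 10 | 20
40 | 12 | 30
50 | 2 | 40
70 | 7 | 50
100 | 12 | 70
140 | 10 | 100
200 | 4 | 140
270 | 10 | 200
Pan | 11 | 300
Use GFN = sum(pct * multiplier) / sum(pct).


Formula: GFN = sum(pct * multiplier) / sum(pct)
sum(pct * multiplier) = 8828
sum(pct) = 100
GFN = 8828 / 100 = 88.28

Answer: 88.28


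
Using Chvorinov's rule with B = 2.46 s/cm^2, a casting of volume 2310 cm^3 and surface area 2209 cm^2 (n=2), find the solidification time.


Formula: t_s = B * (V/A)^n  (Chvorinov's rule, n=2)
Modulus M = V/A = 2310/2209 = 1.045722 cm
M^2 = 1.045722^2 = 1.093535 cm^2
t_s = 2.46 * 1.093535 = 2.6901 s

2.6901 s


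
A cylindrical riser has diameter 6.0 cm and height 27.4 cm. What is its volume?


Formula: V = pi * (D/2)^2 * H  (cylinder volume)
Radius = D/2 = 6.0/2 = 3.0 cm
V = pi * 3.0^2 * 27.4 = 774.7167 cm^3

Final answer: 774.7167 cm^3


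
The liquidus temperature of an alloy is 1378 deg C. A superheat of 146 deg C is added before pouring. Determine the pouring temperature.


Formula: T_pour = T_melt + Superheat
T_pour = 1378 + 146 = 1524 deg C

Answer: 1524 deg C


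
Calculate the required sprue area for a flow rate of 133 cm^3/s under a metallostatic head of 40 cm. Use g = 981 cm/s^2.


Formula: v = sqrt(2*g*h), A = Q/v
Velocity: v = sqrt(2 * 981 * 40) = sqrt(78480) = 280.1428 cm/s
Sprue area: A = Q / v = 133 / 280.1428 = 0.4748 cm^2


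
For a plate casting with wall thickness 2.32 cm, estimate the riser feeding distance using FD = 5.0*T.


Formula: FD = 5.0 * T  (riser feeding-distance rule)
FD = 5.0 * 2.32 cm = 11.6000 cm

Final answer: 11.6000 cm


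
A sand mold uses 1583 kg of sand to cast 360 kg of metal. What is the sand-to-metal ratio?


Formula: Sand-to-Metal Ratio = W_sand / W_metal
Ratio = 1583 kg / 360 kg = 4.3972

Final answer: 4.3972


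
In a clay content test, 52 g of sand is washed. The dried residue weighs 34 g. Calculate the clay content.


Formula: Clay% = (W_total - W_washed) / W_total * 100
Clay mass = 52 - 34 = 18 g
Clay% = 18 / 52 * 100 = 34.6154%

34.6154%


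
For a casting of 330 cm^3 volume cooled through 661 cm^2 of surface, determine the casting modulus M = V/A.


Formula: Casting Modulus M = V / A
M = 330 cm^3 / 661 cm^2 = 0.4992 cm


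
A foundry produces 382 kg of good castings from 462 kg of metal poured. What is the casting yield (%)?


Formula: Casting Yield = (W_good / W_total) * 100
Yield = (382 kg / 462 kg) * 100 = 82.6840%


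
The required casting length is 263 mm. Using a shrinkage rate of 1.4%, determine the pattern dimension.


Formula: L_pattern = L_casting * (1 + shrinkage_rate/100)
Shrinkage factor = 1 + 1.4/100 = 1.014
L_pattern = 263 mm * 1.014 = 266.6820 mm

Answer: 266.6820 mm


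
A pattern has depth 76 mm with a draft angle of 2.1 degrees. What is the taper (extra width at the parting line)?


Formula: taper = depth * tan(draft_angle)
tan(2.1 deg) = 0.0366683
taper = 76 mm * 0.0366683 = 2.7868 mm


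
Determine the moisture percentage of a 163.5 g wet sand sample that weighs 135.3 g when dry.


Formula: MC = (W_wet - W_dry) / W_wet * 100
Water mass = 163.5 - 135.3 = 28.2 g
MC = 28.2 / 163.5 * 100 = 17.2477%


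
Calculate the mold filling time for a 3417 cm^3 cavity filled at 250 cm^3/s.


Formula: t_fill = V_mold / Q_flow
t = 3417 cm^3 / 250 cm^3/s = 13.6680 s

Final answer: 13.6680 s


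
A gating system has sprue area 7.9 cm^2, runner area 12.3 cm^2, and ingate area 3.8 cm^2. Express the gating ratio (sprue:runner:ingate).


Sprue:Runner:Ingate = 1 : 12.3/7.9 : 3.8/7.9 = 1:1.56:0.48


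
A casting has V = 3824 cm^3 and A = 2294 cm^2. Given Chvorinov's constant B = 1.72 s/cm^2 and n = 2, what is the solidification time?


Formula: t_s = B * (V/A)^n  (Chvorinov's rule, n=2)
Modulus M = V/A = 3824/2294 = 1.666957 cm
M^2 = 1.666957^2 = 2.778746 cm^2
t_s = 1.72 * 2.778746 = 4.7794 s

Answer: 4.7794 s


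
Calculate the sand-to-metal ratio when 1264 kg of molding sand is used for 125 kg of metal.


Formula: Sand-to-Metal Ratio = W_sand / W_metal
Ratio = 1264 kg / 125 kg = 10.1120

10.1120


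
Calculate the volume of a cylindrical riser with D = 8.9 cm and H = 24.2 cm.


Formula: V = pi * (D/2)^2 * H  (cylinder volume)
Radius = D/2 = 8.9/2 = 4.45 cm
V = pi * 4.45^2 * 24.2 = 1505.5156 cm^3

1505.5156 cm^3


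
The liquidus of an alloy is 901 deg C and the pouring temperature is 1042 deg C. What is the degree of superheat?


Formula: Superheat = T_pour - T_melt
Superheat = 1042 - 901 = 141 deg C

Answer: 141 deg C


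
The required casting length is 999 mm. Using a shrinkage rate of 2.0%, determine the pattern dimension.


Formula: L_pattern = L_casting * (1 + shrinkage_rate/100)
Shrinkage factor = 1 + 2.0/100 = 1.02
L_pattern = 999 mm * 1.02 = 1018.9800 mm


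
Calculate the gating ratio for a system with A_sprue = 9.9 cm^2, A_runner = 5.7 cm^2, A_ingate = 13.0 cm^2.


Sprue:Runner:Ingate = 1 : 5.7/9.9 : 13.0/9.9 = 1:0.58:1.31


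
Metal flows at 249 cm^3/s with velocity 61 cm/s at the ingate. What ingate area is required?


Formula: A_ingate = Q / v  (continuity equation)
A = 249 cm^3/s / 61 cm/s = 4.0820 cm^2


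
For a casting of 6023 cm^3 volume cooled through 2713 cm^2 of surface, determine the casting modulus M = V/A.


Formula: Casting Modulus M = V / A
M = 6023 cm^3 / 2713 cm^2 = 2.2201 cm

Final answer: 2.2201 cm


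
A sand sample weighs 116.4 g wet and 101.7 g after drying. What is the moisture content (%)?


Formula: MC = (W_wet - W_dry) / W_wet * 100
Water mass = 116.4 - 101.7 = 14.7 g
MC = 14.7 / 116.4 * 100 = 12.6289%

Answer: 12.6289%


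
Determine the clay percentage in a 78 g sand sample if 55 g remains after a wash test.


Formula: Clay% = (W_total - W_washed) / W_total * 100
Clay mass = 78 - 55 = 23 g
Clay% = 23 / 78 * 100 = 29.4872%

29.4872%


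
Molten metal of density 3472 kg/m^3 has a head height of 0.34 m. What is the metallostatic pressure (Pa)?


Formula: P = rho * g * h
rho * g = 3472 * 9.81 = 34060.32 N/m^3
P = 34060.32 * 0.34 = 11580.5088 Pa

11580.5088 Pa


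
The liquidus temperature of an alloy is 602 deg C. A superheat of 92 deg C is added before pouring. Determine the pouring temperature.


Formula: T_pour = T_melt + Superheat
T_pour = 602 + 92 = 694 deg C

694 deg C


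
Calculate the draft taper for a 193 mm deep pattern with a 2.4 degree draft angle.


Formula: taper = depth * tan(draft_angle)
tan(2.4 deg) = 0.0419124
taper = 193 mm * 0.0419124 = 8.0891 mm


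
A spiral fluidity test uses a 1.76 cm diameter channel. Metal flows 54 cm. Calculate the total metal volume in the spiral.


Formula: V = pi * (d/2)^2 * L  (cylinder volume)
Radius = 1.76/2 = 0.88 cm
V = pi * 0.88^2 * 54 = 131.3739 cm^3

Answer: 131.3739 cm^3


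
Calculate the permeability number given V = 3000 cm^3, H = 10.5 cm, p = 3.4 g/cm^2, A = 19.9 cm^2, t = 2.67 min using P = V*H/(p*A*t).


Formula: Permeability Number P = (V * H) / (p * A * t)
Numerator: V * H = 3000 * 10.5 = 31500.0
Denominator: p * A * t = 3.4 * 19.9 * 2.67 = 180.6522
P = 31500.0 / 180.6522 = 174.3682

Final answer: 174.3682


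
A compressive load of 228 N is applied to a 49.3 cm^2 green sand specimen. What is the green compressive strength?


Formula: Compressive Strength = Force / Area
Strength = 228 N / 49.3 cm^2 = 4.6247 N/cm^2

4.6247 N/cm^2


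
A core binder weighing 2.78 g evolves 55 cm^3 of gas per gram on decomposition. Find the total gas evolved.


Formula: V_gas = W_binder * gas_evolution_rate
V = 2.78 g * 55 cm^3/g = 152.9000 cm^3


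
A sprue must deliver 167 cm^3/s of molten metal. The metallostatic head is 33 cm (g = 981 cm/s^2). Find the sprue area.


Formula: v = sqrt(2*g*h), A = Q/v
Velocity: v = sqrt(2 * 981 * 33) = sqrt(64746) = 254.4524 cm/s
Sprue area: A = Q / v = 167 / 254.4524 = 0.6563 cm^2

0.6563 cm^2


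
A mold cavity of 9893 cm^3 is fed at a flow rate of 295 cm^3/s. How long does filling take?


Formula: t_fill = V_mold / Q_flow
t = 9893 cm^3 / 295 cm^3/s = 33.5356 s

Final answer: 33.5356 s


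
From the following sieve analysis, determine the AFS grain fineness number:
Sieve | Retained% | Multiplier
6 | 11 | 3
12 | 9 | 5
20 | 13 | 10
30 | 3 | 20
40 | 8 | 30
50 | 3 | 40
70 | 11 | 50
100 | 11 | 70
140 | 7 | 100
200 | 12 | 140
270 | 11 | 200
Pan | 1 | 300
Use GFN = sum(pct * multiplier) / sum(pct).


Formula: GFN = sum(pct * multiplier) / sum(pct)
sum(pct * multiplier) = 6828
sum(pct) = 100
GFN = 6828 / 100 = 68.28

68.28


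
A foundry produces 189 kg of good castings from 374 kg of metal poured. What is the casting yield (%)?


Formula: Casting Yield = (W_good / W_total) * 100
Yield = (189 kg / 374 kg) * 100 = 50.5348%

Final answer: 50.5348%


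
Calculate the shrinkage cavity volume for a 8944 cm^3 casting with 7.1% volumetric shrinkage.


Formula: V_shrink = V_casting * shrinkage_pct / 100
V_shrink = 8944 cm^3 * 7.1 / 100 = 635.0240 cm^3

635.0240 cm^3


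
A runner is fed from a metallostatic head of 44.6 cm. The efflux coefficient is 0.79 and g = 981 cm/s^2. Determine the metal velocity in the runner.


Formula: v = Cd * sqrt(2 * g * h)  (Torricelli with discharge coefficient)
2*g*h = 2 * 981 * 44.6 = 87505.2 cm^2/s^2
sqrt(87505.2) = 295.81278 cm/s
v = 0.79 * 295.81278 = 233.6921 cm/s


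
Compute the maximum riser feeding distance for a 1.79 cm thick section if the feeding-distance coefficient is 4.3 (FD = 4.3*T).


Formula: FD = 4.3 * T  (riser feeding-distance rule)
FD = 4.3 * 1.79 cm = 7.6970 cm

7.6970 cm


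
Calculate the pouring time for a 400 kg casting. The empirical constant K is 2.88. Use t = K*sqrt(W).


Formula: t = K * sqrt(W)
sqrt(W) = sqrt(400) = 20.00000
t = 2.88 * 20.00000 = 57.6000 s

57.6000 s


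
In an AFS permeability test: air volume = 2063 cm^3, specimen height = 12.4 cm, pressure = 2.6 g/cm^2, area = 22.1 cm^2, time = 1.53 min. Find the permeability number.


Formula: Permeability Number P = (V * H) / (p * A * t)
Numerator: V * H = 2063 * 12.4 = 25581.2
Denominator: p * A * t = 2.6 * 22.1 * 1.53 = 87.9138
P = 25581.2 / 87.9138 = 290.9805

Final answer: 290.9805


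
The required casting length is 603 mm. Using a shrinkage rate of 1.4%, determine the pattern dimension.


Formula: L_pattern = L_casting * (1 + shrinkage_rate/100)
Shrinkage factor = 1 + 1.4/100 = 1.014
L_pattern = 603 mm * 1.014 = 611.4420 mm


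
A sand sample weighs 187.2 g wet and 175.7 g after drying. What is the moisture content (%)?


Formula: MC = (W_wet - W_dry) / W_wet * 100
Water mass = 187.2 - 175.7 = 11.5 g
MC = 11.5 / 187.2 * 100 = 6.1432%


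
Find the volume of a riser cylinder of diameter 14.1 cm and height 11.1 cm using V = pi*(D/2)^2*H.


Formula: V = pi * (D/2)^2 * H  (cylinder volume)
Radius = D/2 = 14.1/2 = 7.05 cm
V = pi * 7.05^2 * 11.1 = 1733.2096 cm^3

Answer: 1733.2096 cm^3


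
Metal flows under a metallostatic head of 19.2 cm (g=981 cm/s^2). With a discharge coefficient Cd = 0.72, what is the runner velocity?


Formula: v = Cd * sqrt(2 * g * h)  (Torricelli with discharge coefficient)
2*g*h = 2 * 981 * 19.2 = 37670.4 cm^2/s^2
sqrt(37670.4) = 194.08864 cm/s
v = 0.72 * 194.08864 = 139.7438 cm/s

Final answer: 139.7438 cm/s


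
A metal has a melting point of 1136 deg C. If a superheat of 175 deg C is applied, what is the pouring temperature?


Formula: T_pour = T_melt + Superheat
T_pour = 1136 + 175 = 1311 deg C

Final answer: 1311 deg C


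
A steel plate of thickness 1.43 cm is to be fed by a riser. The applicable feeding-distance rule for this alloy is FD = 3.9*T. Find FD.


Formula: FD = 3.9 * T  (riser feeding-distance rule)
FD = 3.9 * 1.43 cm = 5.5770 cm

Answer: 5.5770 cm


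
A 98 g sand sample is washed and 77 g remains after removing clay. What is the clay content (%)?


Formula: Clay% = (W_total - W_washed) / W_total * 100
Clay mass = 98 - 77 = 21 g
Clay% = 21 / 98 * 100 = 21.4286%


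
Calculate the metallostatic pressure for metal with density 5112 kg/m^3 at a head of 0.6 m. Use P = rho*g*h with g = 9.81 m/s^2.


Formula: P = rho * g * h
rho * g = 5112 * 9.81 = 50148.72 N/m^3
P = 50148.72 * 0.6 = 30089.2320 Pa

Final answer: 30089.2320 Pa


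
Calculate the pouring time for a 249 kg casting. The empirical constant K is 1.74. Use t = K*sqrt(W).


Formula: t = K * sqrt(W)
sqrt(W) = sqrt(249) = 15.77973
t = 1.74 * 15.77973 = 27.4567 s

Answer: 27.4567 s


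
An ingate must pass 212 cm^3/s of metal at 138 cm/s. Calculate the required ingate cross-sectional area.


Formula: A_ingate = Q / v  (continuity equation)
A = 212 cm^3/s / 138 cm/s = 1.5362 cm^2


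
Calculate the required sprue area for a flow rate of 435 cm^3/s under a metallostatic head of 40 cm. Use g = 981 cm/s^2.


Formula: v = sqrt(2*g*h), A = Q/v
Velocity: v = sqrt(2 * 981 * 40) = sqrt(78480) = 280.1428 cm/s
Sprue area: A = Q / v = 435 / 280.1428 = 1.5528 cm^2

Answer: 1.5528 cm^2


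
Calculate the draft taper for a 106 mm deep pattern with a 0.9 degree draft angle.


Formula: taper = depth * tan(draft_angle)
tan(0.9 deg) = 0.0157093
taper = 106 mm * 0.0157093 = 1.6652 mm

Answer: 1.6652 mm


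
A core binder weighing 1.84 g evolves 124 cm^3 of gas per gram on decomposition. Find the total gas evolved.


Formula: V_gas = W_binder * gas_evolution_rate
V = 1.84 g * 124 cm^3/g = 228.1600 cm^3


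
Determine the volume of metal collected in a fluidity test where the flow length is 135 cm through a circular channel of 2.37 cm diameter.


Formula: V = pi * (d/2)^2 * L  (cylinder volume)
Radius = 2.37/2 = 1.185 cm
V = pi * 1.185^2 * 135 = 595.5529 cm^3

595.5529 cm^3


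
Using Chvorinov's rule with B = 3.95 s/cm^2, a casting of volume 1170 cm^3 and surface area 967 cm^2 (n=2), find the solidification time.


Formula: t_s = B * (V/A)^n  (Chvorinov's rule, n=2)
Modulus M = V/A = 1170/967 = 1.209928 cm
M^2 = 1.209928^2 = 1.463926 cm^2
t_s = 3.95 * 1.463926 = 5.7825 s


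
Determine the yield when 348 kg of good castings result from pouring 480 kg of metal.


Formula: Casting Yield = (W_good / W_total) * 100
Yield = (348 kg / 480 kg) * 100 = 72.5000%

72.5000%


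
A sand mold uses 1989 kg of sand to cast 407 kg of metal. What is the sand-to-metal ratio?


Formula: Sand-to-Metal Ratio = W_sand / W_metal
Ratio = 1989 kg / 407 kg = 4.8870

Final answer: 4.8870


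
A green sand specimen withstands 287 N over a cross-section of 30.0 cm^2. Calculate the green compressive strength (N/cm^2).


Formula: Compressive Strength = Force / Area
Strength = 287 N / 30.0 cm^2 = 9.5667 N/cm^2

Final answer: 9.5667 N/cm^2


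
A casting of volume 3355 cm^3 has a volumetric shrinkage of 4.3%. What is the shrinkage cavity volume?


Formula: V_shrink = V_casting * shrinkage_pct / 100
V_shrink = 3355 cm^3 * 4.3 / 100 = 144.2650 cm^3

Final answer: 144.2650 cm^3


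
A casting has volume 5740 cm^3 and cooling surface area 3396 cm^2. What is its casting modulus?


Formula: Casting Modulus M = V / A
M = 5740 cm^3 / 3396 cm^2 = 1.6902 cm

Answer: 1.6902 cm


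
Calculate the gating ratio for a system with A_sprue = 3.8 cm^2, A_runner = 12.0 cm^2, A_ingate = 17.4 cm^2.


Sprue:Runner:Ingate = 1 : 12.0/3.8 : 17.4/3.8 = 1:3.16:4.58

Final answer: 1:3.16:4.58


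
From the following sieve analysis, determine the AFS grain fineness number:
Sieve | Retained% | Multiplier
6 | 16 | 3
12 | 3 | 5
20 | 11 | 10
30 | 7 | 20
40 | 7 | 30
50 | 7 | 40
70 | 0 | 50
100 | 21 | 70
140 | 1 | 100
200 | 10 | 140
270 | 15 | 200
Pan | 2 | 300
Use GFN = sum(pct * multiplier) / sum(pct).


Formula: GFN = sum(pct * multiplier) / sum(pct)
sum(pct * multiplier) = 7373
sum(pct) = 100
GFN = 7373 / 100 = 73.73

Final answer: 73.73


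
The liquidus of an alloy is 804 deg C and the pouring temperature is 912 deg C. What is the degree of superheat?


Formula: Superheat = T_pour - T_melt
Superheat = 912 - 804 = 108 deg C


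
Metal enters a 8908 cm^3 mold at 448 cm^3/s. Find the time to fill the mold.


Formula: t_fill = V_mold / Q_flow
t = 8908 cm^3 / 448 cm^3/s = 19.8839 s

Final answer: 19.8839 s


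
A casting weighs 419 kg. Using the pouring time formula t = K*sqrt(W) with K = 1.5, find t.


Formula: t = K * sqrt(W)
sqrt(W) = sqrt(419) = 20.46949
t = 1.5 * 20.46949 = 30.7042 s

Final answer: 30.7042 s


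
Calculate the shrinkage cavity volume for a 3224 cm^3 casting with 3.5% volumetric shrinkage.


Formula: V_shrink = V_casting * shrinkage_pct / 100
V_shrink = 3224 cm^3 * 3.5 / 100 = 112.8400 cm^3


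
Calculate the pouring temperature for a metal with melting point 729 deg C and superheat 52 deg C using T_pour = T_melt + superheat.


Formula: T_pour = T_melt + Superheat
T_pour = 729 + 52 = 781 deg C

Answer: 781 deg C


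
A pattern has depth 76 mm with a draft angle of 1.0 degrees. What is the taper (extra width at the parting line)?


Formula: taper = depth * tan(draft_angle)
tan(1.0 deg) = 0.0174551
taper = 76 mm * 0.0174551 = 1.3266 mm


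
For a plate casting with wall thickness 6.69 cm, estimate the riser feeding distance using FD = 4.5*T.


Formula: FD = 4.5 * T  (riser feeding-distance rule)
FD = 4.5 * 6.69 cm = 30.1050 cm

Final answer: 30.1050 cm


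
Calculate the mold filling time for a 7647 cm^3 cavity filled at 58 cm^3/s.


Formula: t_fill = V_mold / Q_flow
t = 7647 cm^3 / 58 cm^3/s = 131.8448 s


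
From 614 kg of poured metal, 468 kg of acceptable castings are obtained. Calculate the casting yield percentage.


Formula: Casting Yield = (W_good / W_total) * 100
Yield = (468 kg / 614 kg) * 100 = 76.2215%

Final answer: 76.2215%


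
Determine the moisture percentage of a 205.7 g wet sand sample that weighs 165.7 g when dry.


Formula: MC = (W_wet - W_dry) / W_wet * 100
Water mass = 205.7 - 165.7 = 40.0 g
MC = 40.0 / 205.7 * 100 = 19.4458%

Answer: 19.4458%


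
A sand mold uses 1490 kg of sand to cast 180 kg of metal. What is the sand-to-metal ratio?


Formula: Sand-to-Metal Ratio = W_sand / W_metal
Ratio = 1490 kg / 180 kg = 8.2778

Answer: 8.2778


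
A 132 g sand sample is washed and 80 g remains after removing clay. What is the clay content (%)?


Formula: Clay% = (W_total - W_washed) / W_total * 100
Clay mass = 132 - 80 = 52 g
Clay% = 52 / 132 * 100 = 39.3939%

Final answer: 39.3939%


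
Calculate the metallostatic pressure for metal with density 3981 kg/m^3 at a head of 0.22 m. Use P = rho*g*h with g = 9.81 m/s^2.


Formula: P = rho * g * h
rho * g = 3981 * 9.81 = 39053.61 N/m^3
P = 39053.61 * 0.22 = 8591.7942 Pa

Answer: 8591.7942 Pa


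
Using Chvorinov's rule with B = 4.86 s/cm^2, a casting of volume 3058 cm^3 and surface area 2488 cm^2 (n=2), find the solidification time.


Formula: t_s = B * (V/A)^n  (Chvorinov's rule, n=2)
Modulus M = V/A = 3058/2488 = 1.229100 cm
M^2 = 1.229100^2 = 1.510687 cm^2
t_s = 4.86 * 1.510687 = 7.3419 s

Final answer: 7.3419 s


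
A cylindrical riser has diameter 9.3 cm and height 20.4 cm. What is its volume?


Formula: V = pi * (D/2)^2 * H  (cylinder volume)
Radius = D/2 = 9.3/2 = 4.65 cm
V = pi * 4.65^2 * 20.4 = 1385.7534 cm^3

1385.7534 cm^3


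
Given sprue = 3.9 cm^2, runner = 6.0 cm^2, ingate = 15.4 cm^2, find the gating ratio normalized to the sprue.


Sprue:Runner:Ingate = 1 : 6.0/3.9 : 15.4/3.9 = 1:1.54:3.95

Answer: 1:1.54:3.95


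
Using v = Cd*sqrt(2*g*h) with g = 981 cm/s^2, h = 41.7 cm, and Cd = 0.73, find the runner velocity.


Formula: v = Cd * sqrt(2 * g * h)  (Torricelli with discharge coefficient)
2*g*h = 2 * 981 * 41.7 = 81815.4 cm^2/s^2
sqrt(81815.4) = 286.03391 cm/s
v = 0.73 * 286.03391 = 208.8048 cm/s

208.8048 cm/s


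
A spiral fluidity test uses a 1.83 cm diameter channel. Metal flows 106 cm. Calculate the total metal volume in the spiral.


Formula: V = pi * (d/2)^2 * L  (cylinder volume)
Radius = 1.83/2 = 0.915 cm
V = pi * 0.915^2 * 106 = 278.8033 cm^3

Final answer: 278.8033 cm^3


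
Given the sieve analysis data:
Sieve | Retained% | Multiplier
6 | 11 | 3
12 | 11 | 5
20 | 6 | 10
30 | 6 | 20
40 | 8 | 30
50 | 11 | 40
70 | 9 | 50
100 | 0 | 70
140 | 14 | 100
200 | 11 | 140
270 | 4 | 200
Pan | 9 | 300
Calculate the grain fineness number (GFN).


Formula: GFN = sum(pct * multiplier) / sum(pct)
sum(pct * multiplier) = 7838
sum(pct) = 100
GFN = 7838 / 100 = 78.38


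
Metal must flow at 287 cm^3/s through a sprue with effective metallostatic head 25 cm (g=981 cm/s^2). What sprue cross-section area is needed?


Formula: v = sqrt(2*g*h), A = Q/v
Velocity: v = sqrt(2 * 981 * 25) = sqrt(49050) = 221.4723 cm/s
Sprue area: A = Q / v = 287 / 221.4723 = 1.2959 cm^2

Answer: 1.2959 cm^2


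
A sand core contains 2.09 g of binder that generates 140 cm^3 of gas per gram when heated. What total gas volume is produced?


Formula: V_gas = W_binder * gas_evolution_rate
V = 2.09 g * 140 cm^3/g = 292.6000 cm^3

Final answer: 292.6000 cm^3


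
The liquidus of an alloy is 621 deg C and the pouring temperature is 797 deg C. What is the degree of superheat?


Formula: Superheat = T_pour - T_melt
Superheat = 797 - 621 = 176 deg C

Answer: 176 deg C


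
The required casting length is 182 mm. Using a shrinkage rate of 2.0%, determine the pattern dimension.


Formula: L_pattern = L_casting * (1 + shrinkage_rate/100)
Shrinkage factor = 1 + 2.0/100 = 1.02
L_pattern = 182 mm * 1.02 = 185.6400 mm

Answer: 185.6400 mm


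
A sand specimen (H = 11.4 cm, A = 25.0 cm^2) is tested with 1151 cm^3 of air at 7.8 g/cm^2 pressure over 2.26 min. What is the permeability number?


Formula: Permeability Number P = (V * H) / (p * A * t)
Numerator: V * H = 1151 * 11.4 = 13121.4
Denominator: p * A * t = 7.8 * 25.0 * 2.26 = 440.7
P = 13121.4 / 440.7 = 29.7740

29.7740


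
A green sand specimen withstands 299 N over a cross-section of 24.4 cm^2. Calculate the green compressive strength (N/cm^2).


Formula: Compressive Strength = Force / Area
Strength = 299 N / 24.4 cm^2 = 12.2541 N/cm^2

Final answer: 12.2541 N/cm^2


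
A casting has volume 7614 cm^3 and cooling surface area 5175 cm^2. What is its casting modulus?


Formula: Casting Modulus M = V / A
M = 7614 cm^3 / 5175 cm^2 = 1.4713 cm


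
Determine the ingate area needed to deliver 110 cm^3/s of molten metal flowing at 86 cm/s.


Formula: A_ingate = Q / v  (continuity equation)
A = 110 cm^3/s / 86 cm/s = 1.2791 cm^2


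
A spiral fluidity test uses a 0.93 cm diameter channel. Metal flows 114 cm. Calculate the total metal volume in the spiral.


Formula: V = pi * (d/2)^2 * L  (cylinder volume)
Radius = 0.93/2 = 0.465 cm
V = pi * 0.465^2 * 114 = 77.4392 cm^3

77.4392 cm^3


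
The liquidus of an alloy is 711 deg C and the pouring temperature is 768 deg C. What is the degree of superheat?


Formula: Superheat = T_pour - T_melt
Superheat = 768 - 711 = 57 deg C

Answer: 57 deg C


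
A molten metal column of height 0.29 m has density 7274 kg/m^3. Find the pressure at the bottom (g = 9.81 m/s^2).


Formula: P = rho * g * h
rho * g = 7274 * 9.81 = 71357.94 N/m^3
P = 71357.94 * 0.29 = 20693.8026 Pa

Answer: 20693.8026 Pa


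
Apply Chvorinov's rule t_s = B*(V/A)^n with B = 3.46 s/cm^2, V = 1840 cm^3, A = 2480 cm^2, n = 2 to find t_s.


Formula: t_s = B * (V/A)^n  (Chvorinov's rule, n=2)
Modulus M = V/A = 1840/2480 = 0.741935 cm
M^2 = 0.741935^2 = 0.550468 cm^2
t_s = 3.46 * 0.550468 = 1.9046 s


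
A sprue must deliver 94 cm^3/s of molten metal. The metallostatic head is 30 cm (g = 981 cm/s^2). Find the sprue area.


Formula: v = sqrt(2*g*h), A = Q/v
Velocity: v = sqrt(2 * 981 * 30) = sqrt(58860) = 242.6108 cm/s
Sprue area: A = Q / v = 94 / 242.6108 = 0.3875 cm^2

0.3875 cm^2


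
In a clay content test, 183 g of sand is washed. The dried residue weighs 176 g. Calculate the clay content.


Formula: Clay% = (W_total - W_washed) / W_total * 100
Clay mass = 183 - 176 = 7 g
Clay% = 7 / 183 * 100 = 3.8251%

Final answer: 3.8251%
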